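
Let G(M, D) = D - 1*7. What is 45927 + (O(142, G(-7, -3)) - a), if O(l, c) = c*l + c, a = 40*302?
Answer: 32417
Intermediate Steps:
a = 12080
G(M, D) = -7 + D (G(M, D) = D - 7 = -7 + D)
O(l, c) = c + c*l
45927 + (O(142, G(-7, -3)) - a) = 45927 + ((-7 - 3)*(1 + 142) - 1*12080) = 45927 + (-10*143 - 12080) = 45927 + (-1430 - 12080) = 45927 - 13510 = 32417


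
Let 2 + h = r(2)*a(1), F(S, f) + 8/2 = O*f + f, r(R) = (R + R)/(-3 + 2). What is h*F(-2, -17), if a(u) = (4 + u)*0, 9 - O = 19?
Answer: -298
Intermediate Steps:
O = -10 (O = 9 - 1*19 = 9 - 19 = -10)
r(R) = -2*R (r(R) = (2*R)/(-1) = (2*R)*(-1) = -2*R)
F(S, f) = -4 - 9*f (F(S, f) = -4 + (-10*f + f) = -4 - 9*f)
a(u) = 0
h = -2 (h = -2 - 2*2*0 = -2 - 4*0 = -2 + 0 = -2)
h*F(-2, -17) = -2*(-4 - 9*(-17)) = -2*(-4 + 153) = -2*149 = -298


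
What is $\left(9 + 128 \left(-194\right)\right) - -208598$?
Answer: $183775$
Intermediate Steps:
$\left(9 + 128 \left(-194\right)\right) - -208598 = \left(9 - 24832\right) + 208598 = -24823 + 208598 = 183775$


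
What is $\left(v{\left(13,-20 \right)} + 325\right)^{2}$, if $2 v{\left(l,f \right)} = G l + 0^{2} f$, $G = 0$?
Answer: $105625$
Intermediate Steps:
$v{\left(l,f \right)} = 0$ ($v{\left(l,f \right)} = \frac{0 l + 0^{2} f}{2} = \frac{0 + 0 f}{2} = \frac{0 + 0}{2} = \frac{1}{2} \cdot 0 = 0$)
$\left(v{\left(13,-20 \right)} + 325\right)^{2} = \left(0 + 325\right)^{2} = 325^{2} = 105625$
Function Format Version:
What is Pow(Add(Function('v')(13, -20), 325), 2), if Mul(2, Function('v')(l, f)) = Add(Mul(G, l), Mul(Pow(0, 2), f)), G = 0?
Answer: 105625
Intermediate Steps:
Function('v')(l, f) = 0 (Function('v')(l, f) = Mul(Rational(1, 2), Add(Mul(0, l), Mul(Pow(0, 2), f))) = Mul(Rational(1, 2), Add(0, Mul(0, f))) = Mul(Rational(1, 2), Add(0, 0)) = Mul(Rational(1, 2), 0) = 0)
Pow(Add(Function('v')(13, -20), 325), 2) = Pow(Add(0, 325), 2) = Pow(325, 2) = 105625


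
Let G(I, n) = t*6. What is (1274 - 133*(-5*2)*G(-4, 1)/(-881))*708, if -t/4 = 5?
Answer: 907651752/881 ≈ 1.0303e+6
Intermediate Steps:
t = -20 (t = -4*5 = -20)
G(I, n) = -120 (G(I, n) = -20*6 = -120)
(1274 - 133*(-5*2)*G(-4, 1)/(-881))*708 = (1274 - 133*(-5*2)*(-120)/(-881))*708 = (1274 - (-1330)*(-120)*(-1/881))*708 = (1274 - 133*1200*(-1/881))*708 = (1274 - 159600*(-1/881))*708 = (1274 + 159600/881)*708 = (1281994/881)*708 = 907651752/881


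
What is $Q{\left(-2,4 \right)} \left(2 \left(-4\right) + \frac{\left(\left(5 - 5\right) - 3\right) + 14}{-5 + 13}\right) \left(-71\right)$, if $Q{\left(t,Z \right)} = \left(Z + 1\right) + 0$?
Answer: $\frac{18815}{8} \approx 2351.9$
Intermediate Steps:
$Q{\left(t,Z \right)} = 1 + Z$ ($Q{\left(t,Z \right)} = \left(1 + Z\right) + 0 = 1 + Z$)
$Q{\left(-2,4 \right)} \left(2 \left(-4\right) + \frac{\left(\left(5 - 5\right) - 3\right) + 14}{-5 + 13}\right) \left(-71\right) = \left(1 + 4\right) \left(2 \left(-4\right) + \frac{\left(\left(5 - 5\right) - 3\right) + 14}{-5 + 13}\right) \left(-71\right) = 5 \left(-8 + \frac{\left(0 - 3\right) + 14}{8}\right) \left(-71\right) = 5 \left(-8 + \left(-3 + 14\right) \frac{1}{8}\right) \left(-71\right) = 5 \left(-8 + 11 \cdot \frac{1}{8}\right) \left(-71\right) = 5 \left(-8 + \frac{11}{8}\right) \left(-71\right) = 5 \left(- \frac{53}{8}\right) \left(-71\right) = \left(- \frac{265}{8}\right) \left(-71\right) = \frac{18815}{8}$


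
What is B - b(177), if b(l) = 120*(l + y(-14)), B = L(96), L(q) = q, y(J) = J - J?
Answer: -21144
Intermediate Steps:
y(J) = 0
B = 96
b(l) = 120*l (b(l) = 120*(l + 0) = 120*l)
B - b(177) = 96 - 120*177 = 96 - 1*21240 = 96 - 21240 = -21144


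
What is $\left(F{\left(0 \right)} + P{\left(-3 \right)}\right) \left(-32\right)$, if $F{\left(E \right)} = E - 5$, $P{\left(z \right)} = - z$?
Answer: $64$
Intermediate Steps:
$F{\left(E \right)} = -5 + E$ ($F{\left(E \right)} = E - 5 = -5 + E$)
$\left(F{\left(0 \right)} + P{\left(-3 \right)}\right) \left(-32\right) = \left(\left(-5 + 0\right) - -3\right) \left(-32\right) = \left(-5 + 3\right) \left(-32\right) = \left(-2\right) \left(-32\right) = 64$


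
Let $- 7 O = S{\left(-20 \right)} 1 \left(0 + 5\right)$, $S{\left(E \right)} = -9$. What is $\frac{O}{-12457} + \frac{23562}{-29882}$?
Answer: $- \frac{1027963764}{1302840259} \approx -0.78902$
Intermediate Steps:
$O = \frac{45}{7}$ ($O = - \frac{\left(-9\right) 1 \left(0 + 5\right)}{7} = - \frac{\left(-9\right) 1 \cdot 5}{7} = - \frac{\left(-9\right) 5}{7} = \left(- \frac{1}{7}\right) \left(-45\right) = \frac{45}{7} \approx 6.4286$)
$\frac{O}{-12457} + \frac{23562}{-29882} = \frac{45}{7 \left(-12457\right)} + \frac{23562}{-29882} = \frac{45}{7} \left(- \frac{1}{12457}\right) + 23562 \left(- \frac{1}{29882}\right) = - \frac{45}{87199} - \frac{11781}{14941} = - \frac{1027963764}{1302840259}$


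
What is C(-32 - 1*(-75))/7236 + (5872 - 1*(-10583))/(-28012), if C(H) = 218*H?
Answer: 35879027/50673708 ≈ 0.70804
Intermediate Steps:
C(-32 - 1*(-75))/7236 + (5872 - 1*(-10583))/(-28012) = (218*(-32 - 1*(-75)))/7236 + (5872 - 1*(-10583))/(-28012) = (218*(-32 + 75))*(1/7236) + (5872 + 10583)*(-1/28012) = (218*43)*(1/7236) + 16455*(-1/28012) = 9374*(1/7236) - 16455/28012 = 4687/3618 - 16455/28012 = 35879027/50673708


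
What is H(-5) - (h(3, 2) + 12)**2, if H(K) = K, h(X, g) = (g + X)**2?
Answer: -1374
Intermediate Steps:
h(X, g) = (X + g)**2
H(-5) - (h(3, 2) + 12)**2 = -5 - ((3 + 2)**2 + 12)**2 = -5 - (5**2 + 12)**2 = -5 - (25 + 12)**2 = -5 - 1*37**2 = -5 - 1*1369 = -5 - 1369 = -1374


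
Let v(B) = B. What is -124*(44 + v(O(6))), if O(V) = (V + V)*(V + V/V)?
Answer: -15872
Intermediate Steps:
O(V) = 2*V*(1 + V) (O(V) = (2*V)*(V + 1) = (2*V)*(1 + V) = 2*V*(1 + V))
-124*(44 + v(O(6))) = -124*(44 + 2*6*(1 + 6)) = -124*(44 + 2*6*7) = -124*(44 + 84) = -124*128 = -15872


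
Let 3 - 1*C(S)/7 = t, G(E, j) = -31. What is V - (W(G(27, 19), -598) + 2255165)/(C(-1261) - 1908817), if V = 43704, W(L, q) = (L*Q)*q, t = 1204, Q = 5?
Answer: 83792705551/1917224 ≈ 43705.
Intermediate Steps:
W(L, q) = 5*L*q (W(L, q) = (L*5)*q = (5*L)*q = 5*L*q)
C(S) = -8407 (C(S) = 21 - 7*1204 = 21 - 8428 = -8407)
V - (W(G(27, 19), -598) + 2255165)/(C(-1261) - 1908817) = 43704 - (5*(-31)*(-598) + 2255165)/(-8407 - 1908817) = 43704 - (92690 + 2255165)/(-1917224) = 43704 - 2347855*(-1)/1917224 = 43704 - 1*(-2347855/1917224) = 43704 + 2347855/1917224 = 83792705551/1917224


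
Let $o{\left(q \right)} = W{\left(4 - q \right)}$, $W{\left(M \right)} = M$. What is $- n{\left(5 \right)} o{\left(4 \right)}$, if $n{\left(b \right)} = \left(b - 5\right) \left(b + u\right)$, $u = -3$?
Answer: $0$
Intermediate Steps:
$n{\left(b \right)} = \left(-5 + b\right) \left(-3 + b\right)$ ($n{\left(b \right)} = \left(b - 5\right) \left(b - 3\right) = \left(-5 + b\right) \left(-3 + b\right)$)
$o{\left(q \right)} = 4 - q$
$- n{\left(5 \right)} o{\left(4 \right)} = - (15 + 5^{2} - 40) \left(4 - 4\right) = - (15 + 25 - 40) \left(4 - 4\right) = \left(-1\right) 0 \cdot 0 = 0 \cdot 0 = 0$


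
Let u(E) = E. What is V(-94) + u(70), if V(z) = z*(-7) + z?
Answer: 634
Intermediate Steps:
V(z) = -6*z (V(z) = -7*z + z = -6*z)
V(-94) + u(70) = -6*(-94) + 70 = 564 + 70 = 634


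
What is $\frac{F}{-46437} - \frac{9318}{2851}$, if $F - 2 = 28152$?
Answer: $- \frac{512967020}{132391887} \approx -3.8746$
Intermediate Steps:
$F = 28154$ ($F = 2 + 28152 = 28154$)
$\frac{F}{-46437} - \frac{9318}{2851} = \frac{28154}{-46437} - \frac{9318}{2851} = 28154 \left(- \frac{1}{46437}\right) - \frac{9318}{2851} = - \frac{28154}{46437} - \frac{9318}{2851} = - \frac{512967020}{132391887}$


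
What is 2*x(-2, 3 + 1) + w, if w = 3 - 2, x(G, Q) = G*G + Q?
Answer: 17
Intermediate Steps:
x(G, Q) = Q + G² (x(G, Q) = G² + Q = Q + G²)
w = 1
2*x(-2, 3 + 1) + w = 2*((3 + 1) + (-2)²) + 1 = 2*(4 + 4) + 1 = 2*8 + 1 = 16 + 1 = 17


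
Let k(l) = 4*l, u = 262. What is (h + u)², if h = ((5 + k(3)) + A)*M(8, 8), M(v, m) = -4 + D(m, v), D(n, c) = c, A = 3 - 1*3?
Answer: 108900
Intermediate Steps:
A = 0 (A = 3 - 3 = 0)
M(v, m) = -4 + v
h = 68 (h = ((5 + 4*3) + 0)*(-4 + 8) = ((5 + 12) + 0)*4 = (17 + 0)*4 = 17*4 = 68)
(h + u)² = (68 + 262)² = 330² = 108900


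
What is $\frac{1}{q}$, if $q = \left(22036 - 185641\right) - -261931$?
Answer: $\frac{1}{98326} \approx 1.017 \cdot 10^{-5}$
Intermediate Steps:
$q = 98326$ ($q = \left(22036 - 185641\right) + 261931 = -163605 + 261931 = 98326$)
$\frac{1}{q} = \frac{1}{98326}$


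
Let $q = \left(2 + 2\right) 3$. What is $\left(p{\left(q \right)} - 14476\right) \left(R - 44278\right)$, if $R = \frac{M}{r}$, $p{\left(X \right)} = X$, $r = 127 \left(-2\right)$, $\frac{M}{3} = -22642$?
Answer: $\frac{80844257152}{127} \approx 6.3657 \cdot 10^{8}$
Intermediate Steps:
$M = -67926$ ($M = 3 \left(-22642\right) = -67926$)
$q = 12$ ($q = 4 \cdot 3 = 12$)
$r = -254$
$R = \frac{33963}{127}$ ($R = - \frac{67926}{-254} = \left(-67926\right) \left(- \frac{1}{254}\right) = \frac{33963}{127} \approx 267.43$)
$\left(p{\left(q \right)} - 14476\right) \left(R - 44278\right) = \left(12 - 14476\right) \left(\frac{33963}{127} - 44278\right) = \left(-14464\right) \left(- \frac{5589343}{127}\right) = \frac{80844257152}{127}$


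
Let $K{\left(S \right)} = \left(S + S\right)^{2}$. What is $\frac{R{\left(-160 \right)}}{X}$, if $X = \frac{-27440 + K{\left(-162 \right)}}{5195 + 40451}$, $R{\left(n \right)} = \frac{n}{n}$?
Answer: $\frac{22823}{38768} \approx 0.58871$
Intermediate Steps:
$K{\left(S \right)} = 4 S^{2}$ ($K{\left(S \right)} = \left(2 S\right)^{2} = 4 S^{2}$)
$R{\left(n \right)} = 1$
$X = \frac{38768}{22823}$ ($X = \frac{-27440 + 4 \left(-162\right)^{2}}{5195 + 40451} = \frac{-27440 + 4 \cdot 26244}{45646} = \left(-27440 + 104976\right) \frac{1}{45646} = 77536 \cdot \frac{1}{45646} = \frac{38768}{22823} \approx 1.6986$)
$\frac{R{\left(-160 \right)}}{X} = 1 \frac{1}{\frac{38768}{22823}} = 1 \cdot \frac{22823}{38768} = \frac{22823}{38768}$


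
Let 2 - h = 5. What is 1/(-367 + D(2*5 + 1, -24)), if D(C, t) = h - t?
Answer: -1/346 ≈ -0.0028902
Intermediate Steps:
h = -3 (h = 2 - 1*5 = 2 - 5 = -3)
D(C, t) = -3 - t
1/(-367 + D(2*5 + 1, -24)) = 1/(-367 + (-3 - 1*(-24))) = 1/(-367 + (-3 + 24)) = 1/(-367 + 21) = 1/(-346) = -1/346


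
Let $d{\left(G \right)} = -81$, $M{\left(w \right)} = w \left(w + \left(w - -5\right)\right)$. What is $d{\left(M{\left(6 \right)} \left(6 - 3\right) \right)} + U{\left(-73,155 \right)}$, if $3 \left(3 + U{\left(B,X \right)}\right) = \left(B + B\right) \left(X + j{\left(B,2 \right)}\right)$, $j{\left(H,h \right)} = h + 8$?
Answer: $-8114$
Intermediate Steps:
$j{\left(H,h \right)} = 8 + h$
$U{\left(B,X \right)} = -3 + \frac{2 B \left(10 + X\right)}{3}$ ($U{\left(B,X \right)} = -3 + \frac{\left(B + B\right) \left(X + \left(8 + 2\right)\right)}{3} = -3 + \frac{2 B \left(X + 10\right)}{3} = -3 + \frac{2 B \left(10 + X\right)}{3}$)
$M{\left(w \right)} = w \left(5 + 2 w\right)$ ($M{\left(w \right)} = w \left(w + \left(w + 5\right)\right) = w \left(w + \left(5 + w\right)\right) = w \left(5 + 2 w\right)$)
$d{\left(M{\left(6 \right)} \left(6 - 3\right) \right)} + U{\left(-73,155 \right)} = -81 + \left(-3 + \frac{20}{3} \left(-73\right) + \frac{2}{3} \left(-73\right) 155\right) = -81 - 8033 = -8114$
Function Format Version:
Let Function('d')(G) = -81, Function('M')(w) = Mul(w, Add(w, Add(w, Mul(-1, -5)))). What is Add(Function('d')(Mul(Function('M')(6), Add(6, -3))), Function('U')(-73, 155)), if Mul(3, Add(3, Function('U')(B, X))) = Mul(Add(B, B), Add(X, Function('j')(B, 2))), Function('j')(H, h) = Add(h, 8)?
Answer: -8114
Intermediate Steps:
Function('j')(H, h) = Add(8, h)
Function('U')(B, X) = Add(-3, Mul(Rational(2, 3), B, Add(10, X))) (Function('U')(B, X) = Add(-3, Mul(Rational(1, 3), Mul(Add(B, B), Add(X, Add(8, 2))))) = Add(-3, Mul(Rational(1, 3), Mul(Mul(2, B), Add(X, 10)))) = Add(-3, Mul(Rational(1, 3), Mul(Mul(2, B), Add(10, X)))) = Add(-3, Mul(Rational(1, 3), Mul(2, B, Add(10, X)))) = Add(-3, Mul(Rational(2, 3), B, Add(10, X))))
Function('M')(w) = Mul(w, Add(5, Mul(2, w))) (Function('M')(w) = Mul(w, Add(w, Add(w, 5))) = Mul(w, Add(w, Add(5, w))) = Mul(w, Add(5, Mul(2, w))))
Add(Function('d')(Mul(Function('M')(6), Add(6, -3))), Function('U')(-73, 155)) = Add(-81, Add(-3, Mul(Rational(20, 3), -73), Mul(Rational(2, 3), -73, 155))) = Add(-81, Add(-3, Rational(-1460, 3), Rational(-22630, 3))) = Add(-81, -8033) = -8114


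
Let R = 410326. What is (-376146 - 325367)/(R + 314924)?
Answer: -701513/725250 ≈ -0.96727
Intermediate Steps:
(-376146 - 325367)/(R + 314924) = (-376146 - 325367)/(410326 + 314924) = -701513/725250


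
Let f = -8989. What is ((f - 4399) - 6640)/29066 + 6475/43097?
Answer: -337472183/626328701 ≈ -0.53881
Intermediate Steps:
((f - 4399) - 6640)/29066 + 6475/43097 = ((-8989 - 4399) - 6640)/29066 + 6475/43097 = (-13388 - 6640)*(1/29066) + 6475*(1/43097) = -20028*1/29066 + 6475/43097 = -10014/14533 + 6475/43097 = -337472183/626328701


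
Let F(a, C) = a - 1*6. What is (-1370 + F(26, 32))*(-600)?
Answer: 810000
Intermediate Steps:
F(a, C) = -6 + a (F(a, C) = a - 6 = -6 + a)
(-1370 + F(26, 32))*(-600) = (-1370 + (-6 + 26))*(-600) = (-1370 + 20)*(-600) = -1350*(-600) = 810000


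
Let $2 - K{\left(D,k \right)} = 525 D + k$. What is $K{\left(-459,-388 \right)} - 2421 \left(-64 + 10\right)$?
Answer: $372099$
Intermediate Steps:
$K{\left(D,k \right)} = 2 - k - 525 D$ ($K{\left(D,k \right)} = 2 - \left(525 D + k\right) = 2 - \left(k + 525 D\right) = 2 - k - 525 D$)
$K{\left(-459,-388 \right)} - 2421 \left(-64 + 10\right) = \left(2 - -388 - -240975\right) - 2421 \left(-64 + 10\right) = \left(2 + 388 + 240975\right) - -130734 = 241365 + 130734 = 372099$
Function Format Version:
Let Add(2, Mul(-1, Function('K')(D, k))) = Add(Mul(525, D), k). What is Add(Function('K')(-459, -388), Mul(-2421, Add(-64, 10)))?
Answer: 372099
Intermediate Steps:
Function('K')(D, k) = Add(2, Mul(-1, k), Mul(-525, D)) (Function('K')(D, k) = Add(2, Mul(-1, Add(Mul(525, D), k))) = Add(2, Mul(-1, Add(k, Mul(525, D)))) = Add(2, Add(Mul(-1, k), Mul(-525, D))) = Add(2, Mul(-1, k), Mul(-525, D)))
Add(Function('K')(-459, -388), Mul(-2421, Add(-64, 10))) = Add(Add(2, Mul(-1, -388), Mul(-525, -459)), Mul(-2421, Add(-64, 10))) = Add(Add(2, 388, 240975), Mul(-2421, -54)) = Add(241365, 130734) = 372099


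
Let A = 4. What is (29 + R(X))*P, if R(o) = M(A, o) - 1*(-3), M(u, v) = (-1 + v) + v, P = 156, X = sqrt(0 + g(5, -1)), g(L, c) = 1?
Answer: 5148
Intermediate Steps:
X = 1 (X = sqrt(0 + 1) = sqrt(1) = 1)
M(u, v) = -1 + 2*v
R(o) = 2 + 2*o (R(o) = (-1 + 2*o) - 1*(-3) = (-1 + 2*o) + 3 = 2 + 2*o)
(29 + R(X))*P = (29 + (2 + 2*1))*156 = (29 + (2 + 2))*156 = (29 + 4)*156 = 33*156 = 5148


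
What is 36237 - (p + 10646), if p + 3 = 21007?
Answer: 4587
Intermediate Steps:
p = 21004 (p = -3 + 21007 = 21004)
36237 - (p + 10646) = 36237 - (21004 + 10646) = 36237 - 1*31650 = 36237 - 31650 = 4587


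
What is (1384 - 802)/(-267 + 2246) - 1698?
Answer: -3359760/1979 ≈ -1697.7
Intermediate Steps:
(1384 - 802)/(-267 + 2246) - 1698 = 582/1979 - 1698 = -3359760/1979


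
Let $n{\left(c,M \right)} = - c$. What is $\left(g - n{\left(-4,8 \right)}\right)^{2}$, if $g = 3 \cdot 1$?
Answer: $1$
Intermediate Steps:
$g = 3$
$\left(g - n{\left(-4,8 \right)}\right)^{2} = \left(3 - \left(-1\right) \left(-4\right)\right)^{2} = \left(3 - 4\right)^{2} = \left(-1\right)^{2} = 1$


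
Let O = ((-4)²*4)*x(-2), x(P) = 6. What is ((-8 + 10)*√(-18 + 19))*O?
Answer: 768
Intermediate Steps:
O = 384 (O = ((-4)²*4)*6 = (16*4)*6 = 64*6 = 384)
((-8 + 10)*√(-18 + 19))*O = ((-8 + 10)*√(-18 + 19))*384 = (2*√1)*384 = (2*1)*384 = 2*384 = 768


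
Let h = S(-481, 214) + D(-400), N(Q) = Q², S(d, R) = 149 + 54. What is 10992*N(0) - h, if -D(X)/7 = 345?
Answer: 2212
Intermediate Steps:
D(X) = -2415 (D(X) = -7*345 = -2415)
S(d, R) = 203
h = -2212 (h = 203 - 2415 = -2212)
10992*N(0) - h = 10992*0² - 1*(-2212) = 10992*0 + 2212 = 0 + 2212 = 2212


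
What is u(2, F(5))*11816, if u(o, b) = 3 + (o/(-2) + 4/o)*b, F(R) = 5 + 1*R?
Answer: 153608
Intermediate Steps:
F(R) = 5 + R
u(o, b) = 3 + b*(4/o - o/2) (u(o, b) = 3 + (o*(-½) + 4/o)*b = 3 + (-o/2 + 4/o)*b = 3 + (4/o - o/2)*b = 3 + b*(4/o - o/2))
u(2, F(5))*11816 = (3 + 4*(5 + 5)/2 - ½*(5 + 5)*2)*11816 = (3 + 4*10*(½) - ½*10*2)*11816 = (3 + 20 - 10)*11816 = 13*11816 = 153608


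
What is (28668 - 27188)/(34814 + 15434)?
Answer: 185/6281 ≈ 0.029454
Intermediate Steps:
(28668 - 27188)/(34814 + 15434) = 1480/50248 = 1480*(1/50248) = 185/6281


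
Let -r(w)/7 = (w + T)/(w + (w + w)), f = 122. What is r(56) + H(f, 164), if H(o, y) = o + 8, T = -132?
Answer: 799/6 ≈ 133.17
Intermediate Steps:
H(o, y) = 8 + o
r(w) = -7*(-132 + w)/(3*w) (r(w) = -7*(w - 132)/(w + (w + w)) = -7*(-132 + w)/(w + 2*w) = -7*(-132 + w)/(3*w))
r(56) + H(f, 164) = (-7/3 + 308/56) + (8 + 122) = (-7/3 + 308*(1/56)) + 130 = (-7/3 + 11/2) + 130 = 19/6 + 130 = 799/6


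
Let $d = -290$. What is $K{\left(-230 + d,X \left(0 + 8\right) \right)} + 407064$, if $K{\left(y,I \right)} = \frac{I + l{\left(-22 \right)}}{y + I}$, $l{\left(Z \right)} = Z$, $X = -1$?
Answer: $\frac{35821637}{88} \approx 4.0706 \cdot 10^{5}$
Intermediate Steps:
$K{\left(y,I \right)} = \frac{-22 + I}{I + y}$ ($K{\left(y,I \right)} = \frac{I - 22}{y + I} = \frac{-22 + I}{I + y}$)
$K{\left(-230 + d,X \left(0 + 8\right) \right)} + 407064 = \frac{-22 - \left(0 + 8\right)}{- (0 + 8) - 520} + 407064 = \frac{-22 - 8}{\left(-1\right) 8 - 520} + 407064 = \frac{-22 - 8}{-8 - 520} + 407064 = \frac{1}{-528} \left(-30\right) + 407064 = \left(- \frac{1}{528}\right) \left(-30\right) + 407064 = \frac{5}{88} + 407064 = \frac{35821637}{88}$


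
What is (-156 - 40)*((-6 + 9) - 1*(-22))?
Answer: -4900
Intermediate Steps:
(-156 - 40)*((-6 + 9) - 1*(-22)) = -196*(3 + 22) = -196*25 = -4900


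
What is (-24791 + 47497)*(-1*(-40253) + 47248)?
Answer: 1986797706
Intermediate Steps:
(-24791 + 47497)*(-1*(-40253) + 47248) = 22706*(40253 + 47248) = 22706*87501 = 1986797706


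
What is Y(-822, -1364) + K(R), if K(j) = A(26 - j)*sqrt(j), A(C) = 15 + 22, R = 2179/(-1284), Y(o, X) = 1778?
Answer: 1778 + 37*I*sqrt(699459)/642 ≈ 1778.0 + 48.2*I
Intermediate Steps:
R = -2179/1284 (R = 2179*(-1/1284) = -2179/1284 ≈ -1.6970)
A(C) = 37
K(j) = 37*sqrt(j)
Y(-822, -1364) + K(R) = 1778 + 37*sqrt(-2179/1284) = 1778 + 37*(I*sqrt(699459)/642) = 1778 + 37*I*sqrt(699459)/642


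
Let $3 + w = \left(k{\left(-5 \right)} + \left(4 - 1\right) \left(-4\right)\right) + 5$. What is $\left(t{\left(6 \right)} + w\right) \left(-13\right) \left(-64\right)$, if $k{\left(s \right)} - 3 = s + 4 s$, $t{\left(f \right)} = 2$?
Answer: $-24960$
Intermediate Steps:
$k{\left(s \right)} = 3 + 5 s$ ($k{\left(s \right)} = 3 + \left(s + 4 s\right) = 3 + 5 s$)
$w = -32$ ($w = -3 + \left(\left(\left(3 + 5 \left(-5\right)\right) + \left(4 - 1\right) \left(-4\right)\right) + 5\right) = -3 + \left(\left(\left(3 - 25\right) + 3 \left(-4\right)\right) + 5\right) = -3 + \left(\left(-22 - 12\right) + 5\right) = -3 + \left(-34 + 5\right) = -3 - 29 = -32$)
$\left(t{\left(6 \right)} + w\right) \left(-13\right) \left(-64\right) = \left(2 - 32\right) \left(-13\right) \left(-64\right) = \left(-30\right) \left(-13\right) \left(-64\right) = 390 \left(-64\right) = -24960$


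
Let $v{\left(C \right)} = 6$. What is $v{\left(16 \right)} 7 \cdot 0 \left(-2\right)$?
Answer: $0$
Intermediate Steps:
$v{\left(16 \right)} 7 \cdot 0 \left(-2\right) = 6 \cdot 7 \cdot 0 \left(-2\right) = 6 \cdot 0 \left(-2\right) = 6 \cdot 0 = 0$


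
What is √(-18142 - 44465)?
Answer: I*√62607 ≈ 250.21*I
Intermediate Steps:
√(-18142 - 44465) = √(-62607) = I*√62607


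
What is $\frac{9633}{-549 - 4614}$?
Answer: $- \frac{3211}{1721} \approx -1.8658$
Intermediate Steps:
$\frac{9633}{-549 - 4614} = \frac{9633}{-5163} = 9633 \left(- \frac{1}{5163}\right) = - \frac{3211}{1721}$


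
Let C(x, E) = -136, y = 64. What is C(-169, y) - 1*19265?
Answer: -19401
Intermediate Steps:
C(-169, y) - 1*19265 = -136 - 1*19265 = -136 - 19265 = -19401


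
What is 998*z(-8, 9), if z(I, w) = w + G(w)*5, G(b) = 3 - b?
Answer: -20958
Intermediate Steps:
z(I, w) = 15 - 4*w (z(I, w) = w + (3 - w)*5 = w + (15 - 5*w) = 15 - 4*w)
998*z(-8, 9) = 998*(15 - 4*9) = 998*(15 - 36) = 998*(-21) = -20958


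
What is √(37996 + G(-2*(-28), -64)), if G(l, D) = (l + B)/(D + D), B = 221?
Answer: √9726422/16 ≈ 194.92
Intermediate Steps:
G(l, D) = (221 + l)/(2*D) (G(l, D) = (l + 221)/(D + D) = (221 + l)/((2*D)) = (221 + l)*(1/(2*D)) = (221 + l)/(2*D))
√(37996 + G(-2*(-28), -64)) = √(37996 + (½)*(221 - 2*(-28))/(-64)) = √(37996 + (½)*(-1/64)*(221 + 56)) = √(37996 + (½)*(-1/64)*277) = √(37996 - 277/128) = √(4863211/128) = √9726422/16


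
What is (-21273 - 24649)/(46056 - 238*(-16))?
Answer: -22961/24932 ≈ -0.92095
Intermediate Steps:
(-21273 - 24649)/(46056 - 238*(-16)) = -45922/(46056 + 3808) = -45922/49864 = -45922*1/49864 = -22961/24932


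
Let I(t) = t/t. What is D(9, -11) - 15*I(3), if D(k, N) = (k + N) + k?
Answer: -8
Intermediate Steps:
I(t) = 1
D(k, N) = N + 2*k (D(k, N) = (N + k) + k = N + 2*k)
D(9, -11) - 15*I(3) = (-11 + 2*9) - 15*1 = (-11 + 18) - 15 = 7 - 15 = -8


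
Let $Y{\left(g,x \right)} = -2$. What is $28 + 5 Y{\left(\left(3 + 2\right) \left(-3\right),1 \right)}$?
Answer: $18$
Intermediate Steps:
$28 + 5 Y{\left(\left(3 + 2\right) \left(-3\right),1 \right)} = 28 + 5 \left(-2\right) = 28 - 10 = 18$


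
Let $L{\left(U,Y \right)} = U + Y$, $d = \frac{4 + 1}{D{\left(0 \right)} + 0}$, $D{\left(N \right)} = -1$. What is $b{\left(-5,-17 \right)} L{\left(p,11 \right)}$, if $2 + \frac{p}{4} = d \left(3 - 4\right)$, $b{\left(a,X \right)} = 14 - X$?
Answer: $713$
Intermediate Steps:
$d = -5$ ($d = \frac{4 + 1}{-1 + 0} = \frac{5}{-1} = 5 \left(-1\right) = -5$)
$p = 12$ ($p = -8 + 4 \left(- 5 \left(3 - 4\right)\right) = -8 + 4 \left(\left(-5\right) \left(-1\right)\right) = -8 + 4 \cdot 5 = -8 + 20 = 12$)
$b{\left(-5,-17 \right)} L{\left(p,11 \right)} = \left(14 - -17\right) \left(12 + 11\right) = \left(14 + 17\right) 23 = 31 \cdot 23 = 713$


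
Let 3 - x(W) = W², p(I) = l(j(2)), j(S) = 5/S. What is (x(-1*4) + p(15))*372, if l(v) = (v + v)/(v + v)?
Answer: -4464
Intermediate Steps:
l(v) = 1 (l(v) = (2*v)/((2*v)) = (2*v)*(1/(2*v)) = 1)
p(I) = 1
x(W) = 3 - W²
(x(-1*4) + p(15))*372 = ((3 - (-1*4)²) + 1)*372 = ((3 - 1*(-4)²) + 1)*372 = ((3 - 1*16) + 1)*372 = ((3 - 16) + 1)*372 = (-13 + 1)*372 = -12*372 = -4464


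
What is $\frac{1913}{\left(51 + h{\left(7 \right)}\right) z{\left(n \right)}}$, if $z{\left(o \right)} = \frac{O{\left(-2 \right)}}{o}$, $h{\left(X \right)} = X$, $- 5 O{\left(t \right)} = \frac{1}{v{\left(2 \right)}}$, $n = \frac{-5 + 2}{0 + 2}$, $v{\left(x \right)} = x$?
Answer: $\frac{28695}{58} \approx 494.74$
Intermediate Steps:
$n = - \frac{3}{2} \approx -1.5$
$O{\left(t \right)} = - \frac{1}{10}$ ($O{\left(t \right)} = - \frac{1}{5 \cdot 2} = \left(- \frac{1}{5}\right) \frac{1}{2} = - \frac{1}{10}$)
$z{\left(o \right)} = - \frac{1}{10 o}$
$\frac{1913}{\left(51 + h{\left(7 \right)}\right) z{\left(n \right)}} = \frac{1913}{\left(51 + 7\right) \left(- \frac{1}{10 \left(- \frac{3}{2}\right)}\right)} = \frac{1913}{58 \left(\left(- \frac{1}{10}\right) \left(- \frac{2}{3}\right)\right)} = \frac{1913}{58 \cdot \frac{1}{15}} = \frac{1913}{\frac{58}{15}} = 1913 \cdot \frac{15}{58} = \frac{28695}{58}$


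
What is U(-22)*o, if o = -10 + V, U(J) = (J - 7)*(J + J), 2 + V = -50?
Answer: -79112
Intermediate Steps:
V = -52 (V = -2 - 50 = -52)
U(J) = 2*J*(-7 + J) (U(J) = (-7 + J)*(2*J) = 2*J*(-7 + J))
o = -62 (o = -10 - 52 = -62)
U(-22)*o = (2*(-22)*(-7 - 22))*(-62) = (2*(-22)*(-29))*(-62) = 1276*(-62) = -79112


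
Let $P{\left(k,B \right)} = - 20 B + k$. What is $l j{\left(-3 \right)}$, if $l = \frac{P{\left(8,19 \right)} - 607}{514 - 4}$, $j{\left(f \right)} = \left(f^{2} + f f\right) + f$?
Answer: $- \frac{979}{34} \approx -28.794$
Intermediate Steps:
$j{\left(f \right)} = f + 2 f^{2}$ ($j{\left(f \right)} = \left(f^{2} + f^{2}\right) + f = 2 f^{2} + f = f + 2 f^{2}$)
$P{\left(k,B \right)} = k - 20 B$
$l = - \frac{979}{510}$ ($l = \frac{\left(8 - 380\right) - 607}{514 - 4} = \frac{\left(8 - 380\right) - 607}{510} = \left(-372 - 607\right) \frac{1}{510} = \left(-979\right) \frac{1}{510} = - \frac{979}{510} \approx -1.9196$)
$l j{\left(-3 \right)} = - \frac{979 \left(- 3 \left(1 + 2 \left(-3\right)\right)\right)}{510} = - \frac{979 \left(- 3 \left(1 - 6\right)\right)}{510} = - \frac{979 \left(\left(-3\right) \left(-5\right)\right)}{510} = \left(- \frac{979}{510}\right) 15 = - \frac{979}{34}$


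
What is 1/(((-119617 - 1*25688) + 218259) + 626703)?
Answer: 1/699657 ≈ 1.4293e-6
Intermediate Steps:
1/(((-119617 - 1*25688) + 218259) + 626703) = 1/(((-119617 - 25688) + 218259) + 626703) = 1/((-145305 + 218259) + 626703) = 1/(72954 + 626703) = 1/699657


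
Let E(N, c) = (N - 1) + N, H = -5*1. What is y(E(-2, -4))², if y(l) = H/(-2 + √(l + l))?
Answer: 25/(2 - I*√10)² ≈ -0.76531 + 1.6134*I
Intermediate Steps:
H = -5
E(N, c) = -1 + 2*N (E(N, c) = (-1 + N) + N = -1 + 2*N)
y(l) = -5/(-2 + √2*√l) (y(l) = -5/(-2 + √(l + l)) = -5/(-2 + √(2*l)) = -5/(-2 + √2*√l))
y(E(-2, -4))² = (-5/(-2 + √2*√(-1 + 2*(-2))))² = (-5/(-2 + √2*√(-1 - 4)))² = (-5/(-2 + √2*√(-5)))² = (-5/(-2 + √2*(I*√5)))² = (-5/(-2 + I*√10))² = 25/(-2 + I*√10)²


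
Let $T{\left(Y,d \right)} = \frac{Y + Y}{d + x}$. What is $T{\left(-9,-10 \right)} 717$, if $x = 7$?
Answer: $4302$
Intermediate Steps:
$T{\left(Y,d \right)} = \frac{2 Y}{7 + d}$ ($T{\left(Y,d \right)} = \frac{Y + Y}{d + 7} = \frac{2 Y}{7 + d}$)
$T{\left(-9,-10 \right)} 717 = 2 \left(-9\right) \frac{1}{7 - 10} \cdot 717 = 2 \left(-9\right) \frac{1}{-3} \cdot 717 = 2 \left(-9\right) \left(- \frac{1}{3}\right) 717 = 6 \cdot 717 = 4302$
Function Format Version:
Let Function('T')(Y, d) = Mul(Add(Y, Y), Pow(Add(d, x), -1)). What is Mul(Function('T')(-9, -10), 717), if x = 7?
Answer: 4302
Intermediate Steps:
Function('T')(Y, d) = Mul(2, Y, Pow(Add(7, d), -1)) (Function('T')(Y, d) = Mul(Add(Y, Y), Pow(Add(d, 7), -1)) = Mul(Mul(2, Y), Pow(Add(7, d), -1)) = Mul(2, Y, Pow(Add(7, d), -1)))
Mul(Function('T')(-9, -10), 717) = Mul(Mul(2, -9, Pow(Add(7, -10), -1)), 717) = Mul(Mul(2, -9, Pow(-3, -1)), 717) = Mul(Mul(2, -9, Rational(-1, 3)), 717) = Mul(6, 717) = 4302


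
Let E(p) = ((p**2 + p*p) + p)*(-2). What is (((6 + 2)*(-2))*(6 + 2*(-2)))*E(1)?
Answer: 192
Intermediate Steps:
E(p) = -4*p**2 - 2*p (E(p) = ((p**2 + p**2) + p)*(-2) = (2*p**2 + p)*(-2) = (p + 2*p**2)*(-2) = -4*p**2 - 2*p)
(((6 + 2)*(-2))*(6 + 2*(-2)))*E(1) = (((6 + 2)*(-2))*(6 + 2*(-2)))*(-2*1*(1 + 2*1)) = ((8*(-2))*(6 - 4))*(-2*1*(1 + 2)) = (-16*2)*(-2*1*3) = -32*(-6) = 192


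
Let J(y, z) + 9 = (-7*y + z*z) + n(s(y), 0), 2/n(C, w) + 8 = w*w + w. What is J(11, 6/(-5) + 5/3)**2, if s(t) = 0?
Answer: 5995250041/810000 ≈ 7401.5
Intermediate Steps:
n(C, w) = 2/(-8 + w + w**2) (n(C, w) = 2/(-8 + (w*w + w)) = 2/(-8 + (w**2 + w)) = 2/(-8 + (w + w**2)) = 2/(-8 + w + w**2))
J(y, z) = -37/4 + z**2 - 7*y (J(y, z) = -9 + ((-7*y + z*z) + 2/(-8 + 0 + 0**2)) = -9 + ((-7*y + z**2) + 2/(-8 + 0 + 0)) = -9 + ((z**2 - 7*y) + 2/(-8)) = -9 + ((z**2 - 7*y) + 2*(-1/8)) = -9 + ((z**2 - 7*y) - 1/4) = -9 + (-1/4 + z**2 - 7*y) = -37/4 + z**2 - 7*y)
J(11, 6/(-5) + 5/3)**2 = (-37/4 + (6/(-5) + 5/3)**2 - 7*11)**2 = (-37/4 + (6*(-1/5) + 5*(1/3))**2 - 77)**2 = (-37/4 + (-6/5 + 5/3)**2 - 77)**2 = (-37/4 + (7/15)**2 - 77)**2 = (-37/4 + 49/225 - 77)**2 = (-77429/900)**2 = 5995250041/810000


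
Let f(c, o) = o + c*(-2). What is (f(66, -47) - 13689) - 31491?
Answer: -45359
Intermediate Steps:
f(c, o) = o - 2*c
(f(66, -47) - 13689) - 31491 = ((-47 - 2*66) - 13689) - 31491 = ((-47 - 132) - 13689) - 31491 = (-179 - 13689) - 31491 = -13868 - 31491 = -45359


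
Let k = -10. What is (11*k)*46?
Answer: -5060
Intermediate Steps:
(11*k)*46 = (11*(-10))*46 = -110*46 = -5060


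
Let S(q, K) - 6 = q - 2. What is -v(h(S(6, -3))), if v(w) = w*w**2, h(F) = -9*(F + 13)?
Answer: 8869743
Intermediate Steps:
S(q, K) = 4 + q (S(q, K) = 6 + (q - 2) = 6 + (-2 + q) = 4 + q)
h(F) = -117 - 9*F (h(F) = -9*(13 + F) = -117 - 9*F)
v(w) = w**3
-v(h(S(6, -3))) = -(-117 - 9*(4 + 6))**3 = -(-117 - 9*10)**3 = -(-117 - 90)**3 = -1*(-207)**3 = -1*(-8869743) = 8869743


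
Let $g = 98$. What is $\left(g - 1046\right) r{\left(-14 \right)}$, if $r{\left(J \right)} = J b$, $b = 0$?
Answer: $0$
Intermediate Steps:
$r{\left(J \right)} = 0$ ($r{\left(J \right)} = J 0 = 0$)
$\left(g - 1046\right) r{\left(-14 \right)} = \left(98 - 1046\right) 0 = \left(-948\right) 0 = 0$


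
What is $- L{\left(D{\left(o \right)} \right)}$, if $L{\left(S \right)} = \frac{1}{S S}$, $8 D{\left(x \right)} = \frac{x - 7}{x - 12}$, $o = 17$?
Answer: $-16$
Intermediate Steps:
$D{\left(x \right)} = \frac{-7 + x}{8 \left(-12 + x\right)}$ ($D{\left(x \right)} = \frac{\left(x - 7\right) \frac{1}{x - 12}}{8} = \frac{\left(-7 + x\right) \frac{1}{-12 + x}}{8} = \frac{\frac{1}{-12 + x} \left(-7 + x\right)}{8} = \frac{-7 + x}{8 \left(-12 + x\right)}$)
$L{\left(S \right)} = \frac{1}{S^{2}}$
$- L{\left(D{\left(o \right)} \right)} = - \frac{1}{\frac{1}{64} \frac{1}{\left(-12 + 17\right)^{2}} \left(-7 + 17\right)^{2}} = - \frac{1}{\frac{1}{16}} = - \frac{1}{(\frac{1}{4})^{2}} = \left(-1\right) 16 = -16$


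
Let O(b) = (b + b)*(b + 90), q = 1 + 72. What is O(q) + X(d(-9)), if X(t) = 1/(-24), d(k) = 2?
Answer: 571151/24 ≈ 23798.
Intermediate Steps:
q = 73
O(b) = 2*b*(90 + b) (O(b) = (2*b)*(90 + b) = 2*b*(90 + b))
X(t) = -1/24
O(q) + X(d(-9)) = 2*73*(90 + 73) - 1/24 = 2*73*163 - 1/24 = 23798 - 1/24 = 571151/24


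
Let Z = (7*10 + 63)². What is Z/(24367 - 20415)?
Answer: 931/208 ≈ 4.4760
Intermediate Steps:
Z = 17689 (Z = (70 + 63)² = 133² = 17689)
Z/(24367 - 20415) = 17689/(24367 - 20415) = 17689/3952 = 17689*(1/3952) = 931/208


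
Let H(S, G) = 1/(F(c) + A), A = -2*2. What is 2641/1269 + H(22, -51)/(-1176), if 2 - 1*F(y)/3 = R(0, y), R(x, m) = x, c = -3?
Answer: 2070121/994896 ≈ 2.0807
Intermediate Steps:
A = -4
F(y) = 6 (F(y) = 6 - 3*0 = 6 + 0 = 6)
H(S, G) = ½ (H(S, G) = 1/(6 - 4) = 1/2 = ½)
2641/1269 + H(22, -51)/(-1176) = 2641/1269 + (½)/(-1176) = 2641*(1/1269) + (½)*(-1/1176) = 2641/1269 - 1/2352 = 2070121/994896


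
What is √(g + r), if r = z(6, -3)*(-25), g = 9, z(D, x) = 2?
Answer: I*√41 ≈ 6.4031*I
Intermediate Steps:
r = -50 (r = 2*(-25) = -50)
√(g + r) = √(9 - 50) = √(-41) = I*√41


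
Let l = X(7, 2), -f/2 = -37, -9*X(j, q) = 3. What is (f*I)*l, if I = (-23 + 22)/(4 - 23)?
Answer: -74/57 ≈ -1.2982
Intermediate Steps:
X(j, q) = -⅓ (X(j, q) = -⅑*3 = -⅓)
f = 74 (f = -2*(-37) = 74)
l = -⅓ ≈ -0.33333
I = 1/19 (I = -1/(-19) = -1*(-1/19) = 1/19 ≈ 0.052632)
(f*I)*l = (74*(1/19))*(-⅓) = (74/19)*(-⅓) = -74/57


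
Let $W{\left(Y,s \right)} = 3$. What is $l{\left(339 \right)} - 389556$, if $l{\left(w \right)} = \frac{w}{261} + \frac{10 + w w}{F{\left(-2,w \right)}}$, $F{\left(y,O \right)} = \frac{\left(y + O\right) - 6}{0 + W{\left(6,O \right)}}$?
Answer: $- \frac{11188009738}{28797} \approx -3.8851 \cdot 10^{5}$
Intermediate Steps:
$F{\left(y,O \right)} = -2 + \frac{O}{3} + \frac{y}{3}$ ($F{\left(y,O \right)} = \frac{\left(y + O\right) - 6}{0 + 3} = \frac{\left(O + y\right) - 6}{3} = \left(-6 + O + y\right) \frac{1}{3} = -2 + \frac{O}{3} + \frac{y}{3}$)
$l{\left(w \right)} = \frac{w}{261} + \frac{10 + w^{2}}{- \frac{8}{3} + \frac{w}{3}}$ ($l{\left(w \right)} = \frac{w}{261} + \frac{10 + w w}{-2 + \frac{w}{3} + \frac{1}{3} \left(-2\right)} = w \frac{1}{261} + \frac{10 + w^{2}}{-2 + \frac{w}{3} - \frac{2}{3}} = \frac{w}{261} + \frac{10 + w^{2}}{- \frac{8}{3} + \frac{w}{3}}$)
$l{\left(339 \right)} - 389556 = \frac{2 \left(3915 - 1356 + 392 \cdot 339^{2}\right)}{261 \left(-8 + 339\right)} - 389556 = \frac{2 \left(3915 - 1356 + 392 \cdot 114921\right)}{261 \cdot 331} - 389556 = \frac{2}{261} \cdot \frac{1}{331} \left(3915 - 1356 + 45049032\right) - 389556 = \frac{2}{261} \cdot \frac{1}{331} \cdot 45051591 - 389556 = \frac{30034394}{28797} - 389556 = - \frac{11188009738}{28797}$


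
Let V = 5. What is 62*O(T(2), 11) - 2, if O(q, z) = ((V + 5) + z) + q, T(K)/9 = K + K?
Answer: 3532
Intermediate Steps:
T(K) = 18*K (T(K) = 9*(K + K) = 9*(2*K) = 18*K)
O(q, z) = 10 + q + z (O(q, z) = ((5 + 5) + z) + q = (10 + z) + q = 10 + q + z)
62*O(T(2), 11) - 2 = 62*(10 + 18*2 + 11) - 2 = 62*(10 + 36 + 11) - 2 = 62*57 - 2 = 3534 - 2 = 3532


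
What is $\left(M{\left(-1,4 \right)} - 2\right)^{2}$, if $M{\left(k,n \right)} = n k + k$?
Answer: $49$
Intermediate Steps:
$M{\left(k,n \right)} = k + k n$ ($M{\left(k,n \right)} = k n + k = k + k n$)
$\left(M{\left(-1,4 \right)} - 2\right)^{2} = \left(- (1 + 4) - 2\right)^{2} = \left(\left(-1\right) 5 - 2\right)^{2} = \left(-5 - 2\right)^{2} = \left(-7\right)^{2} = 49$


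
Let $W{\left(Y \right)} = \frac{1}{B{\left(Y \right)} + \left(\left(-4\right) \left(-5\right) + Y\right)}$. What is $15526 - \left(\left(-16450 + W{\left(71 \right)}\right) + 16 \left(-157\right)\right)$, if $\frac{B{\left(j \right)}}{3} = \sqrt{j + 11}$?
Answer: $\frac{260142893}{7543} + \frac{3 \sqrt{82}}{7543} \approx 34488.0$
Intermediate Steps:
$B{\left(j \right)} = 3 \sqrt{11 + j}$ ($B{\left(j \right)} = 3 \sqrt{j + 11} = 3 \sqrt{11 + j}$)
$W{\left(Y \right)} = \frac{1}{20 + Y + 3 \sqrt{11 + Y}}$ ($W{\left(Y \right)} = \frac{1}{3 \sqrt{11 + Y} + \left(\left(-4\right) \left(-5\right) + Y\right)} = \frac{1}{3 \sqrt{11 + Y} + \left(20 + Y\right)} = \frac{1}{20 + Y + 3 \sqrt{11 + Y}}$)
$15526 - \left(\left(-16450 + W{\left(71 \right)}\right) + 16 \left(-157\right)\right) = 15526 - \left(\left(-16450 + \frac{1}{20 + 71 + 3 \sqrt{11 + 71}}\right) + 16 \left(-157\right)\right) = 15526 - \left(\left(-16450 + \frac{1}{20 + 71 + 3 \sqrt{82}}\right) - 2512\right) = 15526 - \left(\left(-16450 + \frac{1}{91 + 3 \sqrt{82}}\right) - 2512\right) = 15526 - \left(-18962 + \frac{1}{91 + 3 \sqrt{82}}\right) = 15526 + \left(18962 - \frac{1}{91 + 3 \sqrt{82}}\right) = 34488 - \frac{1}{91 + 3 \sqrt{82}}$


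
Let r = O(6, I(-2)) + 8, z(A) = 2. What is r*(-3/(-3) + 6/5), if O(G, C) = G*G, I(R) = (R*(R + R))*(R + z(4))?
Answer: 484/5 ≈ 96.800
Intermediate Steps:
I(R) = 2*R²*(2 + R) (I(R) = (R*(R + R))*(R + 2) = (R*(2*R))*(2 + R) = (2*R²)*(2 + R) = 2*R²*(2 + R))
O(G, C) = G²
r = 44 (r = 6² + 8 = 36 + 8 = 44)
r*(-3/(-3) + 6/5) = 44*(-3/(-3) + 6/5) = 44*(-3*(-⅓) + 6*(⅕)) = 44*(1 + 6/5) = 44*(11/5) = 484/5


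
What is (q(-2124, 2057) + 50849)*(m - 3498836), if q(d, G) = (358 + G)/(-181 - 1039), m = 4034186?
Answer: 3320956195275/122 ≈ 2.7221e+10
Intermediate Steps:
q(d, G) = -179/610 - G/1220 (q(d, G) = (358 + G)/(-1220) = (358 + G)*(-1/1220) = -179/610 - G/1220)
(q(-2124, 2057) + 50849)*(m - 3498836) = ((-179/610 - 1/1220*2057) + 50849)*(4034186 - 3498836) = ((-179/610 - 2057/1220) + 50849)*535350 = (-483/244 + 50849)*535350 = (12406673/244)*535350 = 3320956195275/122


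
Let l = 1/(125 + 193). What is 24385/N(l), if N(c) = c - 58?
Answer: -7754430/18443 ≈ -420.45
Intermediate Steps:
l = 1/318 ≈ 0.0031447
N(c) = -58 + c
24385/N(l) = 24385/(-58 + 1/318) = 24385/(-18443/318) = 24385*(-318/18443) = -7754430/18443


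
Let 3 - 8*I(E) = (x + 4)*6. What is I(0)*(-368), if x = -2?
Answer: 414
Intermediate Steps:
I(E) = -9/8 (I(E) = 3/8 - (-2 + 4)*6/8 = 3/8 - 6/4 = 3/8 - ⅛*12 = 3/8 - 3/2 = -9/8)
I(0)*(-368) = -9/8*(-368) = 414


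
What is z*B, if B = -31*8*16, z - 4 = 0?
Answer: -15872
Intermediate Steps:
z = 4 (z = 4 + 0 = 4)
B = -3968 (B = -248*16 = -3968)
z*B = 4*(-3968) = -15872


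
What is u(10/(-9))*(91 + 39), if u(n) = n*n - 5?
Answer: -39650/81 ≈ -489.51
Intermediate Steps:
u(n) = -5 + n² (u(n) = n² - 5 = -5 + n²)
u(10/(-9))*(91 + 39) = (-5 + (10/(-9))²)*(91 + 39) = (-5 + (10*(-⅑))²)*130 = (-5 + (-10/9)²)*130 = (-5 + 100/81)*130 = -305/81*130 = -39650/81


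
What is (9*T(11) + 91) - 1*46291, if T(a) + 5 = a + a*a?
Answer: -45057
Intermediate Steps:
T(a) = -5 + a + a² (T(a) = -5 + (a + a*a) = -5 + (a + a²) = -5 + a + a²)
(9*T(11) + 91) - 1*46291 = (9*(-5 + 11 + 11²) + 91) - 1*46291 = (9*(-5 + 11 + 121) + 91) - 46291 = (9*127 + 91) - 46291 = (1143 + 91) - 46291 = 1234 - 46291 = -45057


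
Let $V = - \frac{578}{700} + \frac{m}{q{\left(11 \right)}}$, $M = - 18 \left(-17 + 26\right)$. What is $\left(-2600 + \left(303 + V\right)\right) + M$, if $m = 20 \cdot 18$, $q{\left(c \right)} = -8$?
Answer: $- \frac{876689}{350} \approx -2504.8$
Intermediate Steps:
$M = -162$ ($M = \left(-18\right) 9 = -162$)
$m = 360$
$V = - \frac{16039}{350}$ ($V = - \frac{578}{700} + \frac{360}{-8} = \left(-578\right) \frac{1}{700} + 360 \left(- \frac{1}{8}\right) = - \frac{289}{350} - 45 = - \frac{16039}{350} \approx -45.826$)
$\left(-2600 + \left(303 + V\right)\right) + M = \left(-2600 + \left(303 - \frac{16039}{350}\right)\right) - 162 = \left(-2600 + \frac{90011}{350}\right) - 162 = - \frac{819989}{350} - 162 = - \frac{876689}{350}$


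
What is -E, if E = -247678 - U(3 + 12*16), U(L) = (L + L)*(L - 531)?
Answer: 116638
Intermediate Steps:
U(L) = 2*L*(-531 + L) (U(L) = (2*L)*(-531 + L) = 2*L*(-531 + L))
E = -116638 (E = -247678 - 2*(3 + 12*16)*(-531 + (3 + 12*16)) = -247678 - 2*(3 + 192)*(-531 + (3 + 192)) = -247678 - 2*195*(-531 + 195) = -247678 - 2*195*(-336) = -247678 - 1*(-131040) = -247678 + 131040 = -116638)
-E = -1*(-116638) = 116638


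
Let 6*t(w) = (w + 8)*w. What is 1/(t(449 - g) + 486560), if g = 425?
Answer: 1/486688 ≈ 2.0547e-6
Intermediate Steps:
t(w) = w*(8 + w)/6 (t(w) = ((w + 8)*w)/6 = ((8 + w)*w)/6 = (w*(8 + w))/6 = w*(8 + w)/6)
1/(t(449 - g) + 486560) = 1/((449 - 1*425)*(8 + (449 - 1*425))/6 + 486560) = 1/((449 - 425)*(8 + (449 - 425))/6 + 486560) = 1/((1/6)*24*(8 + 24) + 486560) = 1/((1/6)*24*32 + 486560) = 1/(128 + 486560) = 1/486688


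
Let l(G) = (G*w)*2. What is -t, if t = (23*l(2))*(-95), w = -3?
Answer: -26220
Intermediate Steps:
l(G) = -6*G (l(G) = (G*(-3))*2 = -3*G*2 = -6*G)
t = 26220 (t = (23*(-6*2))*(-95) = (23*(-12))*(-95) = -276*(-95) = 26220)
-t = -1*26220 = -26220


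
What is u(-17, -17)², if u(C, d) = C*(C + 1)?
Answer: 73984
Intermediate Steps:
u(C, d) = C*(1 + C)
u(-17, -17)² = (-17*(1 - 17))² = (-17*(-16))² = 272² = 73984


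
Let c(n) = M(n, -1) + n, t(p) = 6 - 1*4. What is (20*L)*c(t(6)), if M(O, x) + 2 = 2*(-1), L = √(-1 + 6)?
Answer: -40*√5 ≈ -89.443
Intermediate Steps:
t(p) = 2 (t(p) = 6 - 4 = 2)
L = √5 ≈ 2.2361
M(O, x) = -4 (M(O, x) = -2 + 2*(-1) = -2 - 2 = -4)
c(n) = -4 + n
(20*L)*c(t(6)) = (20*√5)*(-4 + 2) = (20*√5)*(-2) = -40*√5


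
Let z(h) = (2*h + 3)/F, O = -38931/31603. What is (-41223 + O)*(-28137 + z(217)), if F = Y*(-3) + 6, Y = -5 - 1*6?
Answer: 476353149238800/410839 ≈ 1.1595e+9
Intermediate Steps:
Y = -11 (Y = -5 - 6 = -11)
O = -38931/31603 (O = -38931*1/31603 = -38931/31603 ≈ -1.2319)
F = 39 (F = -11*(-3) + 6 = 33 + 6 = 39)
z(h) = 1/13 + 2*h/39 (z(h) = (2*h + 3)/39 = (3 + 2*h)*(1/39) = 1/13 + 2*h/39)
(-41223 + O)*(-28137 + z(217)) = (-41223 - 38931/31603)*(-28137 + (1/13 + (2/39)*217)) = -1302809400*(-28137 + (1/13 + 434/39))/31603 = -1302809400*(-28137 + 437/39)/31603 = -1302809400/31603*(-1096906/39) = 476353149238800/410839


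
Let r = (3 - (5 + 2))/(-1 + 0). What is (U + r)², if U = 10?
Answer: 196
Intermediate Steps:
r = 4 (r = (3 - 1*7)/(-1) = (3 - 7)*(-1) = -4*(-1) = 4)
(U + r)² = (10 + 4)² = 14² = 196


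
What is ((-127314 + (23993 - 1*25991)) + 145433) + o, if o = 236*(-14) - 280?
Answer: 12537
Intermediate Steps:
o = -3584 (o = -3304 - 280 = -3584)
((-127314 + (23993 - 1*25991)) + 145433) + o = ((-127314 + (23993 - 1*25991)) + 145433) - 3584 = ((-127314 + (23993 - 25991)) + 145433) - 3584 = ((-127314 - 1998) + 145433) - 3584 = (-129312 + 145433) - 3584 = 16121 - 3584 = 12537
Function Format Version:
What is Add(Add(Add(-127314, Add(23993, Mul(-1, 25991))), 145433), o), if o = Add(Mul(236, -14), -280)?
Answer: 12537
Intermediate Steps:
o = -3584 (o = Add(-3304, -280) = -3584)
Add(Add(Add(-127314, Add(23993, Mul(-1, 25991))), 145433), o) = Add(Add(Add(-127314, Add(23993, Mul(-1, 25991))), 145433), -3584) = Add(Add(Add(-127314, Add(23993, -25991)), 145433), -3584) = Add(Add(Add(-127314, -1998), 145433), -3584) = Add(Add(-129312, 145433), -3584) = Add(16121, -3584) = 12537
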